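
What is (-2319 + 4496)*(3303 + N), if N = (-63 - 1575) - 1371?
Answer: 640038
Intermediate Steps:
N = -3009 (N = -1638 - 1371 = -3009)
(-2319 + 4496)*(3303 + N) = (-2319 + 4496)*(3303 - 3009) = 2177*294 = 640038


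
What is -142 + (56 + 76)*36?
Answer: 4610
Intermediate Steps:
-142 + (56 + 76)*36 = -142 + 132*36 = -142 + 4752 = 4610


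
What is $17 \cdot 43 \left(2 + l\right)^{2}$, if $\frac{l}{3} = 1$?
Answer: $18275$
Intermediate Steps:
$l = 3$ ($l = 3 \cdot 1 = 3$)
$17 \cdot 43 \left(2 + l\right)^{2} = 17 \cdot 43 \left(2 + 3\right)^{2} = 731 \cdot 5^{2} = 731 \cdot 25 = 18275$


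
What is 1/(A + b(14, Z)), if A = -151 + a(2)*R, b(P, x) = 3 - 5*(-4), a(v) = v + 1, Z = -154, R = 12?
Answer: -1/92 ≈ -0.010870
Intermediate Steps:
a(v) = 1 + v
b(P, x) = 23 (b(P, x) = 3 + 20 = 23)
A = -115 (A = -151 + (1 + 2)*12 = -151 + 3*12 = -151 + 36 = -115)
1/(A + b(14, Z)) = 1/(-115 + 23) = 1/(-92) = -1/92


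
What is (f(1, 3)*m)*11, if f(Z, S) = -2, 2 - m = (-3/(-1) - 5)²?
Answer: 44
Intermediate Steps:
m = -2 (m = 2 - (-3/(-1) - 5)² = 2 - (-3*(-1) - 5)² = 2 - (3 - 5)² = 2 - 1*(-2)² = 2 - 1*4 = 2 - 4 = -2)
(f(1, 3)*m)*11 = -2*(-2)*11 = 4*11 = 44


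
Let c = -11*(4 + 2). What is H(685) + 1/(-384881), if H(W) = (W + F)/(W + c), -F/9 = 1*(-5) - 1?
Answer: 284426440/238241339 ≈ 1.1939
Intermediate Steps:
F = 54 (F = -9*(1*(-5) - 1) = -9*(-5 - 1) = -9*(-6) = 54)
c = -66 (c = -11*6 = -66)
H(W) = (54 + W)/(-66 + W) (H(W) = (W + 54)/(W - 66) = (54 + W)/(-66 + W))
H(685) + 1/(-384881) = (54 + 685)/(-66 + 685) + 1/(-384881) = 739/619 - 1/384881 = 284426440/238241339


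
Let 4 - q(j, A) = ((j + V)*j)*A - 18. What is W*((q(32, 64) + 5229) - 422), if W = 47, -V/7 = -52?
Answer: -37890413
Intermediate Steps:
V = 364 (V = -7*(-52) = 364)
q(j, A) = 22 - A*j*(364 + j) (q(j, A) = 4 - (((j + 364)*j)*A - 18) = 4 - (((364 + j)*j)*A - 18) = 4 - ((j*(364 + j))*A - 18) = 4 - (A*j*(364 + j) - 18) = 4 - (-18 + A*j*(364 + j)) = 4 + (18 - A*j*(364 + j)) = 22 - A*j*(364 + j))
W*((q(32, 64) + 5229) - 422) = 47*(((22 - 1*64*32**2 - 364*64*32) + 5229) - 422) = 47*(((22 - 1*64*1024 - 745472) + 5229) - 422) = 47*(((22 - 65536 - 745472) + 5229) - 422) = 47*((-810986 + 5229) - 422) = 47*(-805757 - 422) = 47*(-806179) = -37890413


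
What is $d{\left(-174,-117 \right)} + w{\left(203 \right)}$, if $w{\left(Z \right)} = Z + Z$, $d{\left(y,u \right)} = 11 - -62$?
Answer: $479$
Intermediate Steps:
$d{\left(y,u \right)} = 73$ ($d{\left(y,u \right)} = 11 + 62 = 73$)
$w{\left(Z \right)} = 2 Z$
$d{\left(-174,-117 \right)} + w{\left(203 \right)} = 73 + 2 \cdot 203 = 73 + 406 = 479$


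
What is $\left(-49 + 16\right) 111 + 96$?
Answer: $-3567$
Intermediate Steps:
$\left(-49 + 16\right) 111 + 96 = \left(-33\right) 111 + 96 = -3663 + 96 = -3567$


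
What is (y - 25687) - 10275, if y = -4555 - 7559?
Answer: -48076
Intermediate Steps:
y = -12114
(y - 25687) - 10275 = (-12114 - 25687) - 10275 = -37801 - 10275 = -48076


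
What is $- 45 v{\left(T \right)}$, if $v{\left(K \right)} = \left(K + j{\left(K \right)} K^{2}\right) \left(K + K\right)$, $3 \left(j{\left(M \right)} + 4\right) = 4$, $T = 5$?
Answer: $27750$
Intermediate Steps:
$j{\left(M \right)} = - \frac{8}{3}$ ($j{\left(M \right)} = -4 + \frac{1}{3} \cdot 4 = -4 + \frac{4}{3} = - \frac{8}{3}$)
$v{\left(K \right)} = 2 K \left(K - \frac{8 K^{2}}{3}\right)$ ($v{\left(K \right)} = \left(K - \frac{8 K^{2}}{3}\right) \left(K + K\right) = \left(K - \frac{8 K^{2}}{3}\right) 2 K = 2 K \left(K - \frac{8 K^{2}}{3}\right)$)
$- 45 v{\left(T \right)} = - 45 \cdot 5^{2} \left(2 - \frac{80}{3}\right) = - 45 \cdot 25 \left(2 - \frac{80}{3}\right) = - 45 \cdot 25 \left(- \frac{74}{3}\right) = \left(-45\right) \left(- \frac{1850}{3}\right) = 27750$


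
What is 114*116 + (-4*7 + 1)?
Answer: 13197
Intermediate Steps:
114*116 + (-4*7 + 1) = 13224 + (-28 + 1) = 13224 - 27 = 13197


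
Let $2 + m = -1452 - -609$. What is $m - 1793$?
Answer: $-2638$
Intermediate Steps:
$m = -845$ ($m = -2 - 843 = -845$)
$m - 1793 = -845 - 1793 = -2638$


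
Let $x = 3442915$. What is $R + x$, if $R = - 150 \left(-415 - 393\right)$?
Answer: $3564115$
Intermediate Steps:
$R = 121200$ ($R = \left(-150\right) \left(-808\right) = 121200$)
$R + x = 121200 + 3442915 = 3564115$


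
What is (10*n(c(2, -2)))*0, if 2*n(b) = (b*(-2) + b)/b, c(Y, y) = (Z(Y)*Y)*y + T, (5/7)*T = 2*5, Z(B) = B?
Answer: 0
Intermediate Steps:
T = 14 (T = 7*(2*5)/5 = (7/5)*10 = 14)
c(Y, y) = 14 + y*Y² (c(Y, y) = (Y*Y)*y + 14 = Y²*y + 14 = y*Y² + 14 = 14 + y*Y²)
n(b) = -½ (n(b) = ((b*(-2) + b)/b)/2 = ((-2*b + b)/b)/2 = ((-b)/b)/2 = (½)*(-1) = -½)
(10*n(c(2, -2)))*0 = (10*(-½))*0 = -5*0 = 0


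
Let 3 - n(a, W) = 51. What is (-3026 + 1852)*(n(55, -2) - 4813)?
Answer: 5706814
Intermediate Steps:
n(a, W) = -48 (n(a, W) = 3 - 1*51 = 3 - 51 = -48)
(-3026 + 1852)*(n(55, -2) - 4813) = (-3026 + 1852)*(-48 - 4813) = -1174*(-4861) = 5706814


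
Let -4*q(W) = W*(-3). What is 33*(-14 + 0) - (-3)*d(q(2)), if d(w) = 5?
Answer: -447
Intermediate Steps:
q(W) = 3*W/4 (q(W) = -W*(-3)/4 = -(-3)*W/4 = 3*W/4)
33*(-14 + 0) - (-3)*d(q(2)) = 33*(-14 + 0) - (-3)*5 = 33*(-14) - 1*(-15) = -462 + 15 = -447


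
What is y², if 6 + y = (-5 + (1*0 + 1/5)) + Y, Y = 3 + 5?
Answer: 196/25 ≈ 7.8400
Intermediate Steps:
Y = 8
y = -14/5 (y = -6 + ((-5 + (1*0 + 1/5)) + 8) = -6 + ((-5 + (0 + ⅕)) + 8) = -6 + ((-5 + ⅕) + 8) = -6 + (-24/5 + 8) = -6 + 16/5 = -14/5 ≈ -2.8000)
y² = (-14/5)² = 196/25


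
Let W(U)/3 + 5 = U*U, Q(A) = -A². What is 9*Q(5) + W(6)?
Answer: -132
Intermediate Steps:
W(U) = -15 + 3*U² (W(U) = -15 + 3*(U*U) = -15 + 3*U²)
9*Q(5) + W(6) = 9*(-1*5²) + (-15 + 3*6²) = 9*(-1*25) + (-15 + 3*36) = 9*(-25) + (-15 + 108) = -225 + 93 = -132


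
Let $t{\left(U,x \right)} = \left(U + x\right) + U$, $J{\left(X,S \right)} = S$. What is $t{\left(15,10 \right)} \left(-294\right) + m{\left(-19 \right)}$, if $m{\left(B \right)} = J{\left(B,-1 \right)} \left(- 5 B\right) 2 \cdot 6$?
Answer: $-12900$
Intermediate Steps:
$t{\left(U,x \right)} = x + 2 U$
$m{\left(B \right)} = 60 B$ ($m{\left(B \right)} = - \left(-5\right) B 2 \cdot 6 = 5 B 2 \cdot 6 = 10 B 6 = 60 B$)
$t{\left(15,10 \right)} \left(-294\right) + m{\left(-19 \right)} = \left(10 + 2 \cdot 15\right) \left(-294\right) + 60 \left(-19\right) = \left(10 + 30\right) \left(-294\right) - 1140 = 40 \left(-294\right) - 1140 = -11760 - 1140 = -12900$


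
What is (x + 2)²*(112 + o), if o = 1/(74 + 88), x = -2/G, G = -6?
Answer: 889105/1458 ≈ 609.81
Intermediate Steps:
x = ⅓ (x = -2/(-6) = -2*(-⅙) = ⅓ ≈ 0.33333)
o = 1/162 ≈ 0.0061728
(x + 2)²*(112 + o) = (⅓ + 2)²*(112 + 1/162) = (7/3)²*(18145/162) = (49/9)*(18145/162) = 889105/1458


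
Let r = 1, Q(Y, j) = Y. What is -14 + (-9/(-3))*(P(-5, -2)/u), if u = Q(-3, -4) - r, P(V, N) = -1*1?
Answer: -53/4 ≈ -13.250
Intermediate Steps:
P(V, N) = -1
u = -4 (u = -3 - 1*1 = -3 - 1 = -4)
-14 + (-9/(-3))*(P(-5, -2)/u) = -14 + (-9/(-3))*(-1/(-4)) = -14 + (-9*(-⅓))*(-1*(-¼)) = -14 + 3*(¼) = -14 + ¾ = -53/4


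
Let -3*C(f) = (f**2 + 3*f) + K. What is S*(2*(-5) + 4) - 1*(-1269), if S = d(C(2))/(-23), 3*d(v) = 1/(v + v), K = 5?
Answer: 145934/115 ≈ 1269.0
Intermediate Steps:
C(f) = -5/3 - f - f**2/3 (C(f) = -((f**2 + 3*f) + 5)/3 = -(5 + f**2 + 3*f)/3 = -5/3 - f - f**2/3)
d(v) = 1/(6*v) (d(v) = 1/(3*(v + v)) = 1/(3*((2*v))) = (1/(2*v))/3 = 1/(6*v))
S = 1/690 (S = (1/(6*(-5/3 - 1*2 - 1/3*2**2)))/(-23) = (1/(6*(-5/3 - 2 - 1/3*4)))*(-1/23) = (1/(6*(-5/3 - 2 - 4/3)))*(-1/23) = ((1/6)/(-5))*(-1/23) = ((1/6)*(-1/5))*(-1/23) = -1/30*(-1/23) = 1/690 ≈ 0.0014493)
S*(2*(-5) + 4) - 1*(-1269) = (2*(-5) + 4)/690 - 1*(-1269) = (-10 + 4)/690 + 1269 = (1/690)*(-6) + 1269 = -1/115 + 1269 = 145934/115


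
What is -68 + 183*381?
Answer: 69655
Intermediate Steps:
-68 + 183*381 = -68 + 69723 = 69655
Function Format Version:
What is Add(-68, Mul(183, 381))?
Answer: 69655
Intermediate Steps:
Add(-68, Mul(183, 381)) = Add(-68, 69723) = 69655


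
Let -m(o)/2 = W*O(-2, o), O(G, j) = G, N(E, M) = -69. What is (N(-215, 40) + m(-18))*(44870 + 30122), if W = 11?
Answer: -1874800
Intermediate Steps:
m(o) = 44 (m(o) = -22*(-2) = -2*(-22) = 44)
(N(-215, 40) + m(-18))*(44870 + 30122) = (-69 + 44)*(44870 + 30122) = -25*74992 = -1874800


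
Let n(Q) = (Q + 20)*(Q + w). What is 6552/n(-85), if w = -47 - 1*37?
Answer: 504/845 ≈ 0.59645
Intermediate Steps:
w = -84 (w = -47 - 37 = -84)
n(Q) = (-84 + Q)*(20 + Q) (n(Q) = (Q + 20)*(Q - 84) = (20 + Q)*(-84 + Q) = (-84 + Q)*(20 + Q))
6552/n(-85) = 6552/(-1680 + (-85)**2 - 64*(-85)) = 6552/(-1680 + 7225 + 5440) = 6552/10985 = 6552*(1/10985) = 504/845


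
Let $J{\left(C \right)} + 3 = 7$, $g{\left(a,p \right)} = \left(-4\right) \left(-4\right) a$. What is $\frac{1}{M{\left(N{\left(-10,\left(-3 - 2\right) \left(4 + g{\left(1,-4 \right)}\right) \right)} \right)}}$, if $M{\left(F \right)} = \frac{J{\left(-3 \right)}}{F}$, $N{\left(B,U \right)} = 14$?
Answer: $\frac{7}{2} \approx 3.5$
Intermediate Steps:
$g{\left(a,p \right)} = 16 a$
$J{\left(C \right)} = 4$ ($J{\left(C \right)} = -3 + 7 = 4$)
$M{\left(F \right)} = \frac{4}{F}$
$\frac{1}{M{\left(N{\left(-10,\left(-3 - 2\right) \left(4 + g{\left(1,-4 \right)}\right) \right)} \right)}} = \frac{1}{4 \cdot \frac{1}{14}} = \frac{1}{\frac{2}{7}} = \frac{7}{2}$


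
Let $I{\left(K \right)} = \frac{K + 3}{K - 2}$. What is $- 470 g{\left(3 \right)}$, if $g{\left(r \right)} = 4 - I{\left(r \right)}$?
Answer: $940$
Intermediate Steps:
$I{\left(K \right)} = \frac{3 + K}{-2 + K}$
$g{\left(r \right)} = 4 - \frac{3 + r}{-2 + r}$
$- 470 g{\left(3 \right)} = - 470 \frac{-11 + 3 \cdot 3}{-2 + 3} = - 470 \frac{-11 + 9}{1} = - 470 \cdot 1 \left(-2\right) = \left(-470\right) \left(-2\right) = 940$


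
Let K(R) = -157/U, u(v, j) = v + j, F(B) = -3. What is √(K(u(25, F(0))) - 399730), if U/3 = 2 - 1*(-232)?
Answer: I*√21887628126/234 ≈ 632.24*I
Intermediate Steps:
U = 702 (U = 3*(2 - 1*(-232)) = 3*(2 + 232) = 3*234 = 702)
u(v, j) = j + v
K(R) = -157/702
√(K(u(25, F(0))) - 399730) = √(-157/702 - 399730) = √(-280610617/702) = I*√21887628126/234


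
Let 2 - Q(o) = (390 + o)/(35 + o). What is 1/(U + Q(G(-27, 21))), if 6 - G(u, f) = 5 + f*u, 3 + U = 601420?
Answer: 603/362654699 ≈ 1.6627e-6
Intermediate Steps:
U = 601417 (U = -3 + 601420 = 601417)
G(u, f) = 1 - f*u (G(u, f) = 6 - (5 + f*u) = 6 + (-5 - f*u) = 1 - f*u)
Q(o) = 2 - (390 + o)/(35 + o)
1/(U + Q(G(-27, 21))) = 1/(601417 + (-320 + (1 - 1*21*(-27)))/(35 + (1 - 1*21*(-27)))) = 1/(601417 + (-320 + (1 + 567))/(35 + (1 + 567))) = 1/(601417 + (-320 + 568)/(35 + 568)) = 1/(601417 + 248/603) = 1/(362654699/603) = 603/362654699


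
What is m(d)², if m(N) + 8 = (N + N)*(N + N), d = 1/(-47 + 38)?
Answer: 414736/6561 ≈ 63.212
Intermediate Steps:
d = -⅑ (d = 1/(-9) = -⅑ ≈ -0.11111)
m(N) = -8 + 4*N² (m(N) = -8 + (N + N)*(N + N) = -8 + (2*N)*(2*N) = -8 + 4*N²)
m(d)² = (-8 + 4*(-⅑)²)² = (-8 + 4*(1/81))² = (-8 + 4/81)² = (-644/81)² = 414736/6561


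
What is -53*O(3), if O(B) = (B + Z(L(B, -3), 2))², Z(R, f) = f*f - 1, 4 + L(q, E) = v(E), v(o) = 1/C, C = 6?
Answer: -1908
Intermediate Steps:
v(o) = ⅙ (v(o) = 1/6 = 1*(⅙) = ⅙)
L(q, E) = -23/6 (L(q, E) = -4 + ⅙ = -23/6)
Z(R, f) = -1 + f² (Z(R, f) = f² - 1 = -1 + f²)
O(B) = (3 + B)² (O(B) = (B + (-1 + 2²))² = (B + (-1 + 4))² = (B + 3)² = (3 + B)²)
-53*O(3) = -53*(3 + 3)² = -53*6² = -53*36 = -1908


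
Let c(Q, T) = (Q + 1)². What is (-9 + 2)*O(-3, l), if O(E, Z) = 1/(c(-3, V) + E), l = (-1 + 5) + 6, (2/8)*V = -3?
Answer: -7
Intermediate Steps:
V = -12 (V = 4*(-3) = -12)
l = 10 (l = 4 + 6 = 10)
c(Q, T) = (1 + Q)²
O(E, Z) = 1/(4 + E) (O(E, Z) = 1/((1 - 3)² + E) = 1/((-2)² + E) = 1/(4 + E))
(-9 + 2)*O(-3, l) = (-9 + 2)/(4 - 3) = -7/1 = -7*1 = -7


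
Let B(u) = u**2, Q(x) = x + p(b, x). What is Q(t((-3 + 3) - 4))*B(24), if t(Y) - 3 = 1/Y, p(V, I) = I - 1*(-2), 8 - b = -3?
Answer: 4320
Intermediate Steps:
b = 11 (b = 8 - 1*(-3) = 8 + 3 = 11)
p(V, I) = 2 + I (p(V, I) = I + 2 = 2 + I)
t(Y) = 3 + 1/Y
Q(x) = 2 + 2*x (Q(x) = x + (2 + x) = 2 + 2*x)
Q(t((-3 + 3) - 4))*B(24) = (2 + 2*(3 + 1/((-3 + 3) - 4)))*24**2 = (2 + 2*(3 + 1/(0 - 4)))*576 = (2 + 2*(3 + 1/(-4)))*576 = (2 + 2*(3 - 1/4))*576 = (2 + 2*(11/4))*576 = (2 + 11/2)*576 = (15/2)*576 = 4320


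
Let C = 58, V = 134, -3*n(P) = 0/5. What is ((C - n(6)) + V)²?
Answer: 36864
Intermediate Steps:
n(P) = 0 (n(P) = -0/5 = -⅓*0 = 0)
((C - n(6)) + V)² = ((58 - 1*0) + 134)² = ((58 + 0) + 134)² = (58 + 134)² = 192² = 36864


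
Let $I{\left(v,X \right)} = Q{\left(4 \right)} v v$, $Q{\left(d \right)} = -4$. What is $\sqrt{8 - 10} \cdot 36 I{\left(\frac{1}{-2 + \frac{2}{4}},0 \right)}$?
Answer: $- 64 i \sqrt{2} \approx - 90.51 i$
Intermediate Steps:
$I{\left(v,X \right)} = - 4 v^{2}$ ($I{\left(v,X \right)} = - 4 v v = - 4 v^{2}$)
$\sqrt{8 - 10} \cdot 36 I{\left(\frac{1}{-2 + \frac{2}{4}},0 \right)} = \sqrt{8 - 10} \cdot 36 \left(- 4 \left(\frac{1}{-2 + \frac{2}{4}}\right)^{2}\right) = \sqrt{-2} \cdot 36 \left(- 4 \left(\frac{1}{-2 + 2 \cdot \frac{1}{4}}\right)^{2}\right) = i \sqrt{2} \cdot 36 \left(- 4 \left(\frac{1}{-2 + \frac{1}{2}}\right)^{2}\right) = 36 i \sqrt{2} \left(- 4 \left(\frac{1}{- \frac{3}{2}}\right)^{2}\right) = 36 i \sqrt{2} \left(- 4 \left(- \frac{2}{3}\right)^{2}\right) = 36 i \sqrt{2} \left(\left(-4\right) \frac{4}{9}\right) = 36 i \sqrt{2} \left(- \frac{16}{9}\right) = - 64 i \sqrt{2}$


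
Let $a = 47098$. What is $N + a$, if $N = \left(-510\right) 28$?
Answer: $32818$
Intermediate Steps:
$N = -14280$
$N + a = -14280 + 47098 = 32818$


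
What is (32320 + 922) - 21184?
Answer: 12058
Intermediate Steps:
(32320 + 922) - 21184 = 33242 - 21184 = 12058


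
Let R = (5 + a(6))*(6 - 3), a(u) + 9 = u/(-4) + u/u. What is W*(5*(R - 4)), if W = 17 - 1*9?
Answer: -700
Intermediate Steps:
a(u) = -8 - u/4 (a(u) = -9 + (u/(-4) + u/u) = -9 + (u*(-¼) + 1) = -9 + (-u/4 + 1) = -9 + (1 - u/4) = -8 - u/4)
W = 8 (W = 17 - 9 = 8)
R = -27/2 (R = (5 + (-8 - ¼*6))*(6 - 3) = (5 + (-8 - 3/2))*3 = (5 - 19/2)*3 = -9/2*3 = -27/2 ≈ -13.500)
W*(5*(R - 4)) = 8*(5*(-27/2 - 4)) = 8*(5*(-35/2)) = 8*(-175/2) = -700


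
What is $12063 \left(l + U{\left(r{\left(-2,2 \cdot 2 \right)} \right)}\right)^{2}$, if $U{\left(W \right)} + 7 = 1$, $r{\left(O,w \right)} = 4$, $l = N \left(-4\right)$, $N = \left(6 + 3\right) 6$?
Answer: $594512892$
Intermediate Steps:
$N = 54$ ($N = 9 \cdot 6 = 54$)
$l = -216$ ($l = 54 \left(-4\right) = -216$)
$U{\left(W \right)} = -6$ ($U{\left(W \right)} = -7 + 1 = -6$)
$12063 \left(l + U{\left(r{\left(-2,2 \cdot 2 \right)} \right)}\right)^{2} = 12063 \left(-216 - 6\right)^{2} = 12063 \left(-222\right)^{2} = 12063 \cdot 49284 = 594512892$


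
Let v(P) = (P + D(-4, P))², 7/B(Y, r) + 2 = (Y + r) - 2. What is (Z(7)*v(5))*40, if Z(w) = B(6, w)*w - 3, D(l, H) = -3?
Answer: 3520/9 ≈ 391.11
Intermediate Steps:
B(Y, r) = 7/(-4 + Y + r) (B(Y, r) = 7/(-2 + ((Y + r) - 2)) = 7/(-2 + (-2 + Y + r)) = 7/(-4 + Y + r))
v(P) = (-3 + P)² (v(P) = (P - 3)² = (-3 + P)²)
Z(w) = -3 + 7*w/(2 + w) (Z(w) = (7/(-4 + 6 + w))*w - 3 = (7/(2 + w))*w - 3 = 7*w/(2 + w) - 3 = -3 + 7*w/(2 + w))
(Z(7)*v(5))*40 = ((2*(-3 + 2*7)/(2 + 7))*(-3 + 5)²)*40 = ((2*(-3 + 14)/9)*2²)*40 = ((2*(⅑)*11)*4)*40 = ((22/9)*4)*40 = (88/9)*40 = 3520/9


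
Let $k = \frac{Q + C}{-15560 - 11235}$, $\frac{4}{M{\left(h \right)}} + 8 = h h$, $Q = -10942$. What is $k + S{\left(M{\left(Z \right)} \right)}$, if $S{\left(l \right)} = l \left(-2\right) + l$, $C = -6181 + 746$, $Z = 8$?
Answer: $\frac{202483}{375130} \approx 0.53977$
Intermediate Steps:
$M{\left(h \right)} = \frac{4}{-8 + h^{2}}$ ($M{\left(h \right)} = \frac{4}{-8 + h h} = \frac{4}{-8 + h^{2}}$)
$C = -5435$
$S{\left(l \right)} = - l$ ($S{\left(l \right)} = - 2 l + l = - l$)
$k = \frac{16377}{26795}$ ($k = \frac{-10942 - 5435}{-15560 - 11235} = - \frac{16377}{-26795} = \left(-16377\right) \left(- \frac{1}{26795}\right) = \frac{16377}{26795} \approx 0.6112$)
$k + S{\left(M{\left(Z \right)} \right)} = \frac{16377}{26795} - \frac{4}{-8 + 8^{2}} = \frac{16377}{26795} - \frac{4}{-8 + 64} = \frac{16377}{26795} - \frac{4}{56} = \frac{16377}{26795} - 4 \cdot \frac{1}{56} = \frac{16377}{26795} - \frac{1}{14} = \frac{202483}{375130}$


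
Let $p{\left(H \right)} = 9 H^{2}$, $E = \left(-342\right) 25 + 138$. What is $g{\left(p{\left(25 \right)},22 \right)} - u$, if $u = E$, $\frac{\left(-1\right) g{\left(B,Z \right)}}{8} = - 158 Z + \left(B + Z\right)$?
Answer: $-8956$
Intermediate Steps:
$E = -8412$ ($E = -8550 + 138 = -8412$)
$g{\left(B,Z \right)} = - 8 B + 1256 Z$ ($g{\left(B,Z \right)} = - 8 \left(- 158 Z + \left(B + Z\right)\right) = - 8 \left(B - 157 Z\right) = - 8 B + 1256 Z$)
$u = -8412$
$g{\left(p{\left(25 \right)},22 \right)} - u = \left(- 8 \cdot 9 \cdot 25^{2} + 1256 \cdot 22\right) - -8412 = \left(- 8 \cdot 9 \cdot 625 + 27632\right) + 8412 = \left(\left(-8\right) 5625 + 27632\right) + 8412 = \left(-45000 + 27632\right) + 8412 = -17368 + 8412 = -8956$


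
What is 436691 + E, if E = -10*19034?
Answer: 246351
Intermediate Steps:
E = -190340
436691 + E = 436691 - 190340 = 246351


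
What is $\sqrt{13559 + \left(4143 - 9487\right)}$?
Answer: $\sqrt{8215} \approx 90.637$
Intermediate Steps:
$\sqrt{13559 + \left(4143 - 9487\right)} = \sqrt{13559 - 5344} = \sqrt{8215}$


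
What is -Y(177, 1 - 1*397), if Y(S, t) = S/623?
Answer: -177/623 ≈ -0.28411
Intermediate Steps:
Y(S, t) = S/623 (Y(S, t) = S*(1/623) = S/623)
-Y(177, 1 - 1*397) = -177/623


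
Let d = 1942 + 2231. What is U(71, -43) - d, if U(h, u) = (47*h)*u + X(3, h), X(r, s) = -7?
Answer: -147671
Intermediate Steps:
d = 4173
U(h, u) = -7 + 47*h*u (U(h, u) = (47*h)*u - 7 = 47*h*u - 7 = -7 + 47*h*u)
U(71, -43) - d = (-7 + 47*71*(-43)) - 1*4173 = (-7 - 143491) - 4173 = -143498 - 4173 = -147671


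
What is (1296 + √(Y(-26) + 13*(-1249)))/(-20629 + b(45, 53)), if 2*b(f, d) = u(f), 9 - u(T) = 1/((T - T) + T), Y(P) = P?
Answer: -58320/928103 - 135*I*√1807/928103 ≈ -0.062838 - 0.0061833*I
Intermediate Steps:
u(T) = 9 - 1/T (u(T) = 9 - 1/((T - T) + T) = 9 - 1/(0 + T) = 9 - 1/T)
b(f, d) = 9/2 - 1/(2*f) (b(f, d) = (9 - 1/f)/2 = 9/2 - 1/(2*f))
(1296 + √(Y(-26) + 13*(-1249)))/(-20629 + b(45, 53)) = (1296 + √(-26 + 13*(-1249)))/(-20629 + (½)*(-1 + 9*45)/45) = (1296 + √(-26 - 16237))/(-20629 + (½)*(1/45)*(-1 + 405)) = (1296 + √(-16263))/(-20629 + (½)*(1/45)*404) = (1296 + 3*I*√1807)/(-20629 + 202/45) = (1296 + 3*I*√1807)/(-928103/45) = (1296 + 3*I*√1807)*(-45/928103) = -58320/928103 - 135*I*√1807/928103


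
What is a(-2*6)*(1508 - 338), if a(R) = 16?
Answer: 18720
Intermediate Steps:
a(-2*6)*(1508 - 338) = 16*(1508 - 338) = 16*1170 = 18720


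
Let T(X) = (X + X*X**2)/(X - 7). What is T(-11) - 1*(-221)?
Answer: 2660/9 ≈ 295.56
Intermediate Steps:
T(X) = (X + X**3)/(-7 + X)
T(-11) - 1*(-221) = (-11 + (-11)**3)/(-7 - 11) - 1*(-221) = (-11 - 1331)/(-18) + 221 = -1/18*(-1342) + 221 = 671/9 + 221 = 2660/9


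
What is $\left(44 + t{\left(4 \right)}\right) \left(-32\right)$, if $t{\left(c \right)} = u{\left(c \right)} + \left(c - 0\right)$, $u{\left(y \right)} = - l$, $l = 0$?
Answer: $-1536$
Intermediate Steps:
$u{\left(y \right)} = 0$ ($u{\left(y \right)} = \left(-1\right) 0 = 0$)
$t{\left(c \right)} = c$ ($t{\left(c \right)} = 0 + \left(c - 0\right) = 0 + \left(c + 0\right) = 0 + c = c$)
$\left(44 + t{\left(4 \right)}\right) \left(-32\right) = \left(44 + 4\right) \left(-32\right) = 48 \left(-32\right) = -1536$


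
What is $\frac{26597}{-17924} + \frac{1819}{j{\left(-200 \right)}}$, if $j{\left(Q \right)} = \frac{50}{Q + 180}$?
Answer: $- \frac{65340497}{89620} \approx -729.08$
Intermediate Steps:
$j{\left(Q \right)} = \frac{50}{180 + Q}$
$\frac{26597}{-17924} + \frac{1819}{j{\left(-200 \right)}} = \frac{26597}{-17924} + \frac{1819}{50 \frac{1}{180 - 200}} = 26597 \left(- \frac{1}{17924}\right) + \frac{1819}{50 \frac{1}{-20}} = - \frac{26597}{17924} + \frac{1819}{50 \left(- \frac{1}{20}\right)} = - \frac{26597}{17924} + \frac{1819}{- \frac{5}{2}} = - \frac{26597}{17924} + 1819 \left(- \frac{2}{5}\right) = - \frac{26597}{17924} - \frac{3638}{5} = - \frac{65340497}{89620}$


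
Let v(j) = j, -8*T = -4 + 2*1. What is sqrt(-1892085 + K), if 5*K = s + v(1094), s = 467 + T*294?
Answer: I*sqrt(189175810)/10 ≈ 1375.4*I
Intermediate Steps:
T = 1/4 (T = -(-4 + 2*1)/8 = -(-4 + 2)/8 = -1/8*(-2) = 1/4 ≈ 0.25000)
s = 1081/2 (s = 467 + (1/4)*294 = 467 + 147/2 = 1081/2 ≈ 540.50)
K = 3269/10 (K = (1081/2 + 1094)/5 = (1/5)*(3269/2) = 3269/10 ≈ 326.90)
sqrt(-1892085 + K) = sqrt(-1892085 + 3269/10) = sqrt(-18917581/10) = I*sqrt(189175810)/10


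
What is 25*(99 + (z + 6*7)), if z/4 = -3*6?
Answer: 1725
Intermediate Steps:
z = -72 (z = 4*(-3*6) = 4*(-18) = -72)
25*(99 + (z + 6*7)) = 25*(99 + (-72 + 6*7)) = 25*(99 + (-72 + 42)) = 25*(99 - 30) = 25*69 = 1725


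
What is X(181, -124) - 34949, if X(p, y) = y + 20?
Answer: -35053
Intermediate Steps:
X(p, y) = 20 + y
X(181, -124) - 34949 = (20 - 124) - 34949 = -104 - 34949 = -35053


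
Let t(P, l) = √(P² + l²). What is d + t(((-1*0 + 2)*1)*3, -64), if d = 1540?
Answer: 1540 + 2*√1033 ≈ 1604.3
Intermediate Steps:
d + t(((-1*0 + 2)*1)*3, -64) = 1540 + √((((-1*0 + 2)*1)*3)² + (-64)²) = 1540 + √((((0 + 2)*1)*3)² + 4096) = 1540 + √(((2*1)*3)² + 4096) = 1540 + √((2*3)² + 4096) = 1540 + √(6² + 4096) = 1540 + √(36 + 4096) = 1540 + √4132 = 1540 + 2*√1033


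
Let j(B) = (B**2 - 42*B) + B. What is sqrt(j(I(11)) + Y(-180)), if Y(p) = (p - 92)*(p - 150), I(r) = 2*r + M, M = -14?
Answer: 6*sqrt(2486) ≈ 299.16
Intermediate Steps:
I(r) = -14 + 2*r (I(r) = 2*r - 14 = -14 + 2*r)
Y(p) = (-150 + p)*(-92 + p) (Y(p) = (-92 + p)*(-150 + p) = (-150 + p)*(-92 + p))
j(B) = B**2 - 41*B
sqrt(j(I(11)) + Y(-180)) = sqrt((-14 + 2*11)*(-41 + (-14 + 2*11)) + (13800 + (-180)**2 - 242*(-180))) = sqrt((-14 + 22)*(-41 + (-14 + 22)) + (13800 + 32400 + 43560)) = sqrt(8*(-41 + 8) + 89760) = sqrt(8*(-33) + 89760) = sqrt(-264 + 89760) = sqrt(89496) = 6*sqrt(2486)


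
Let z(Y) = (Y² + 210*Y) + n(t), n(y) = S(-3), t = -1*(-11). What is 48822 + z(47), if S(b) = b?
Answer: 60898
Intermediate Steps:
t = 11
n(y) = -3
z(Y) = -3 + Y² + 210*Y (z(Y) = (Y² + 210*Y) - 3 = -3 + Y² + 210*Y)
48822 + z(47) = 48822 + (-3 + 47² + 210*47) = 48822 + (-3 + 2209 + 9870) = 48822 + 12076 = 60898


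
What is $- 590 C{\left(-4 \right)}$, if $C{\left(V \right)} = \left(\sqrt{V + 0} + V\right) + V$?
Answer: $4720 - 1180 i \approx 4720.0 - 1180.0 i$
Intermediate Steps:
$C{\left(V \right)} = \sqrt{V} + 2 V$ ($C{\left(V \right)} = \left(\sqrt{V} + V\right) + V = \left(V + \sqrt{V}\right) + V = \sqrt{V} + 2 V$)
$- 590 C{\left(-4 \right)} = - 590 \left(\sqrt{-4} + 2 \left(-4\right)\right) = - 590 \left(2 i - 8\right) = - 590 \left(-8 + 2 i\right) = 4720 - 1180 i$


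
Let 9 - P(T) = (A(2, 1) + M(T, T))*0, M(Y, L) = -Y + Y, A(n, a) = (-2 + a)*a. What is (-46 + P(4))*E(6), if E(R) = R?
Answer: -222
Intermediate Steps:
A(n, a) = a*(-2 + a)
M(Y, L) = 0
P(T) = 9 (P(T) = 9 - (1*(-2 + 1) + 0)*0 = 9 - (1*(-1) + 0)*0 = 9 - (-1 + 0)*0 = 9 - (-1)*0 = 9 - 1*0 = 9 + 0 = 9)
(-46 + P(4))*E(6) = (-46 + 9)*6 = -37*6 = -222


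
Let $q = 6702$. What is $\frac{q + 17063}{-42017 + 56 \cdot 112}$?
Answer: $- \frac{4753}{7149} \approx -0.66485$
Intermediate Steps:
$\frac{q + 17063}{-42017 + 56 \cdot 112} = \frac{6702 + 17063}{-42017 + 56 \cdot 112} = \frac{23765}{-42017 + 6272} = \frac{23765}{-35745} = 23765 \left(- \frac{1}{35745}\right) = - \frac{4753}{7149}$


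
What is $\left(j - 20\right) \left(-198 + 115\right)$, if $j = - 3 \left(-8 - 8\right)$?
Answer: $-2324$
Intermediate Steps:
$j = 48$ ($j = \left(-3\right) \left(-16\right) = 48$)
$\left(j - 20\right) \left(-198 + 115\right) = \left(48 - 20\right) \left(-198 + 115\right) = 28 \left(-83\right) = -2324$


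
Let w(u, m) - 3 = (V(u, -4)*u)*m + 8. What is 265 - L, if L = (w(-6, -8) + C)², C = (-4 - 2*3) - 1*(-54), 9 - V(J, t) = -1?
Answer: -285960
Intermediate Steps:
V(J, t) = 10 (V(J, t) = 9 - 1*(-1) = 9 + 1 = 10)
w(u, m) = 11 + 10*m*u (w(u, m) = 3 + ((10*u)*m + 8) = 3 + (10*m*u + 8) = 3 + (8 + 10*m*u) = 11 + 10*m*u)
C = 44 (C = (-4 - 6) + 54 = -10 + 54 = 44)
L = 286225 (L = ((11 + 10*(-8)*(-6)) + 44)² = ((11 + 480) + 44)² = (491 + 44)² = 535² = 286225)
265 - L = 265 - 1*286225 = 265 - 286225 = -285960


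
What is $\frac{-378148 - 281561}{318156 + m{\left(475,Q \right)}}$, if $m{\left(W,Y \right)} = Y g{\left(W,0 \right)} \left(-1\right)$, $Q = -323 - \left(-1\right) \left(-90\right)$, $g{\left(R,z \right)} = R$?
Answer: $- \frac{659709}{514331} \approx -1.2827$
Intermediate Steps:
$Q = -413$ ($Q = -323 - 90 = -413$)
$m{\left(W,Y \right)} = - W Y$ ($m{\left(W,Y \right)} = Y W \left(-1\right) = W Y \left(-1\right) = - W Y$)
$\frac{-378148 - 281561}{318156 + m{\left(475,Q \right)}} = \frac{-378148 - 281561}{318156 - 475 \left(-413\right)} = - \frac{659709}{318156 + 196175} = - \frac{659709}{514331}$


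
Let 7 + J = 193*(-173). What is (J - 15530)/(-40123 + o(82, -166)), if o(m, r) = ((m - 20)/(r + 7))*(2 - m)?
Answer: 7779234/6374597 ≈ 1.2203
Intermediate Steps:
o(m, r) = (-20 + m)*(2 - m)/(7 + r) (o(m, r) = ((-20 + m)/(7 + r))*(2 - m) = (-20 + m)*(2 - m)/(7 + r))
J = -33396 (J = -7 + 193*(-173) = -7 - 33389 = -33396)
(J - 15530)/(-40123 + o(82, -166)) = (-33396 - 15530)/(-40123 + (-40 - 1*82² + 22*82)/(7 - 166)) = -48926/(-40123 + (-40 - 1*6724 + 1804)/(-159)) = -48926/(-40123 - (-40 - 6724 + 1804)/159) = -48926/(-40123 - 1/159*(-4960)) = -48926/(-40123 + 4960/159) = -48926/(-6374597/159) = -48926*(-159/6374597) = 7779234/6374597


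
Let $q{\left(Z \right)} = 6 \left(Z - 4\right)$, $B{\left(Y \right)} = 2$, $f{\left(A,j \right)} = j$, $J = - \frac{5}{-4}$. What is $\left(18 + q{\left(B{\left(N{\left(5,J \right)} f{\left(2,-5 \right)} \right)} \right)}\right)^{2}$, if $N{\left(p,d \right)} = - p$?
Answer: $36$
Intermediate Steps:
$J = \frac{5}{4}$ ($J = \left(-5\right) \left(- \frac{1}{4}\right) = \frac{5}{4} \approx 1.25$)
$q{\left(Z \right)} = -24 + 6 Z$ ($q{\left(Z \right)} = 6 \left(-4 + Z\right) = -24 + 6 Z$)
$\left(18 + q{\left(B{\left(N{\left(5,J \right)} f{\left(2,-5 \right)} \right)} \right)}\right)^{2} = \left(18 + \left(-24 + 6 \cdot 2\right)\right)^{2} = \left(18 + \left(-24 + 12\right)\right)^{2} = \left(18 - 12\right)^{2} = 6^{2} = 36$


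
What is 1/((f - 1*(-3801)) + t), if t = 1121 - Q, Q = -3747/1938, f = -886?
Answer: 646/2608505 ≈ 0.00024765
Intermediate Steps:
Q = -1249/646 (Q = -3747*1/1938 = -1249/646 ≈ -1.9334)
t = 725415/646 (t = 1121 - 1*(-1249/646) = 1121 + 1249/646 = 725415/646 ≈ 1122.9)
1/((f - 1*(-3801)) + t) = 1/((-886 - 1*(-3801)) + 725415/646) = 1/((-886 + 3801) + 725415/646) = 1/(2915 + 725415/646) = 1/(2608505/646) = 646/2608505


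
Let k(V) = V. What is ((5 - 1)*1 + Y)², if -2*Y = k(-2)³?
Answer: 64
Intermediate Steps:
Y = 4 (Y = -½*(-2)³ = -½*(-8) = 4)
((5 - 1)*1 + Y)² = ((5 - 1)*1 + 4)² = (4*1 + 4)² = (4 + 4)² = 8² = 64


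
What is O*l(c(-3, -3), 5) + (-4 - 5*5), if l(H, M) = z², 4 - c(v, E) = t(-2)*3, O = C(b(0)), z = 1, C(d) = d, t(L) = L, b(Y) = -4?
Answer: -33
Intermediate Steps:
O = -4
c(v, E) = 10 (c(v, E) = 4 - (-2)*3 = 4 - 1*(-6) = 4 + 6 = 10)
l(H, M) = 1 (l(H, M) = 1² = 1)
O*l(c(-3, -3), 5) + (-4 - 5*5) = -4*1 + (-4 - 5*5) = -4 + (-4 - 25) = -4 - 29 = -33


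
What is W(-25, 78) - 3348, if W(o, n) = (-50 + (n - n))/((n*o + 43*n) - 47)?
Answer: -4543286/1357 ≈ -3348.0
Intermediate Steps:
W(o, n) = -50/(-47 + 43*n + n*o) (W(o, n) = (-50 + 0)/((43*n + n*o) - 47) = -50/(-47 + 43*n + n*o))
W(-25, 78) - 3348 = -50/(-47 + 43*78 + 78*(-25)) - 3348 = -50/(-47 + 3354 - 1950) - 3348 = -50/1357 - 3348 = -4543286/1357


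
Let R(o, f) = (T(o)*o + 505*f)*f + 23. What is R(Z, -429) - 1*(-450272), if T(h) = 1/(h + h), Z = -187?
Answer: 186781571/2 ≈ 9.3391e+7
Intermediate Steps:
T(h) = 1/(2*h)
R(o, f) = 23 + f*(½ + 505*f) (R(o, f) = ((1/(2*o))*o + 505*f)*f + 23 = (½ + 505*f)*f + 23 = f*(½ + 505*f) + 23 = 23 + f*(½ + 505*f))
R(Z, -429) - 1*(-450272) = (23 + (½)*(-429) + 505*(-429)²) - 1*(-450272) = (23 - 429/2 + 505*184041) + 450272 = (23 - 429/2 + 92940705) + 450272 = 185881027/2 + 450272 = 186781571/2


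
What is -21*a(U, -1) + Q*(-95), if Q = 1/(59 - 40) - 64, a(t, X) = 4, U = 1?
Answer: 5991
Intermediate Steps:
Q = -1215/19 (Q = 1/19 - 64 = -1215/19 ≈ -63.947)
-21*a(U, -1) + Q*(-95) = -21*4 - 1215/19*(-95) = -84 + 6075 = 5991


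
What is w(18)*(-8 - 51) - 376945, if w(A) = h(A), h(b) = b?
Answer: -378007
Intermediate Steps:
w(A) = A
w(18)*(-8 - 51) - 376945 = 18*(-8 - 51) - 376945 = 18*(-59) - 376945 = -1062 - 376945 = -378007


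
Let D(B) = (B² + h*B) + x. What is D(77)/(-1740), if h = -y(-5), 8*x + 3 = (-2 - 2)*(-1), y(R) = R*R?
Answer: -32033/13920 ≈ -2.3012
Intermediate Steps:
y(R) = R²
x = ⅛ (x = -3/8 + ((-2 - 2)*(-1))/8 = -3/8 + (-4*(-1))/8 = -3/8 + (⅛)*4 = -3/8 + ½ = ⅛ ≈ 0.12500)
h = -25 (h = -1*(-5)² = -1*25 = -25)
D(B) = ⅛ + B² - 25*B (D(B) = (B² - 25*B) + ⅛ = ⅛ + B² - 25*B)
D(77)/(-1740) = (⅛ + 77² - 25*77)/(-1740) = (⅛ + 5929 - 1925)*(-1/1740) = (32033/8)*(-1/1740) = -32033/13920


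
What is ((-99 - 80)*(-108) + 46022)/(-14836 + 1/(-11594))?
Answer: -757714276/172008585 ≈ -4.4051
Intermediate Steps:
((-99 - 80)*(-108) + 46022)/(-14836 + 1/(-11594)) = (-179*(-108) + 46022)/(-14836 - 1/11594) = (19332 + 46022)/(-172008585/11594) = 65354*(-11594/172008585) = -757714276/172008585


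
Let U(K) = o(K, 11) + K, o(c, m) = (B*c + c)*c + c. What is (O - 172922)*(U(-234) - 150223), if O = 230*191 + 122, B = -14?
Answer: 111152823530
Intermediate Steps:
O = 44052 (O = 43930 + 122 = 44052)
o(c, m) = c - 13*c**2 (o(c, m) = (-14*c + c)*c + c = (-13*c)*c + c = -13*c**2 + c = c - 13*c**2)
U(K) = K + K*(1 - 13*K) (U(K) = K*(1 - 13*K) + K = K + K*(1 - 13*K))
(O - 172922)*(U(-234) - 150223) = (44052 - 172922)*(-234*(2 - 13*(-234)) - 150223) = -128870*(-234*(2 + 3042) - 150223) = -128870*(-234*3044 - 150223) = -128870*(-712296 - 150223) = -128870*(-862519) = 111152823530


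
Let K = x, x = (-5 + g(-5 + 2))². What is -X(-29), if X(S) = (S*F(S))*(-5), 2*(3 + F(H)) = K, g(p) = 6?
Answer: 725/2 ≈ 362.50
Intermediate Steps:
x = 1 (x = (-5 + 6)² = 1² = 1)
K = 1
F(H) = -5/2 (F(H) = -3 + (½)*1 = -3 + ½ = -5/2)
X(S) = 25*S/2 (X(S) = (S*(-5/2))*(-5) = -5*S/2*(-5) = 25*S/2)
-X(-29) = -25*(-29)/2 = -1*(-725/2) = 725/2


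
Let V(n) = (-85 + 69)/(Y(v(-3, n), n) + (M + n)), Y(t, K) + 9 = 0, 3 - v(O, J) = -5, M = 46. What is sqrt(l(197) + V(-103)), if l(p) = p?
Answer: sqrt(214797)/33 ≈ 14.044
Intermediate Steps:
v(O, J) = 8 (v(O, J) = 3 - 1*(-5) = 3 + 5 = 8)
Y(t, K) = -9 (Y(t, K) = -9 + 0 = -9)
V(n) = -16/(37 + n) (V(n) = (-85 + 69)/(-9 + (46 + n)) = -16/(37 + n))
sqrt(l(197) + V(-103)) = sqrt(197 - 16/(37 - 103)) = sqrt(197 - 16/(-66)) = sqrt(197 - 16*(-1/66)) = sqrt(197 + 8/33) = sqrt(6509/33) = sqrt(214797)/33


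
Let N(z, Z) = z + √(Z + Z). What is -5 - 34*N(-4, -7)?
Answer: 131 - 34*I*√14 ≈ 131.0 - 127.22*I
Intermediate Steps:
N(z, Z) = z + √2*√Z (N(z, Z) = z + √(2*Z) = z + √2*√Z)
-5 - 34*N(-4, -7) = -5 - 34*(-4 + √2*√(-7)) = -5 - 34*(-4 + √2*(I*√7)) = -5 - 34*(-4 + I*√14) = -5 + (136 - 34*I*√14) = 131 - 34*I*√14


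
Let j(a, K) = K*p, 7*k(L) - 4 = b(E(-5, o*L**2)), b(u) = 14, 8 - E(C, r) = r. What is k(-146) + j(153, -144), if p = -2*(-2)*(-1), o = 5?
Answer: 4050/7 ≈ 578.57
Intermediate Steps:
p = -4 (p = 4*(-1) = -4)
E(C, r) = 8 - r
k(L) = 18/7 (k(L) = 4/7 + (1/7)*14 = 4/7 + 2 = 18/7)
j(a, K) = -4*K (j(a, K) = K*(-4) = -4*K)
k(-146) + j(153, -144) = 18/7 - 4*(-144) = 18/7 + 576 = 4050/7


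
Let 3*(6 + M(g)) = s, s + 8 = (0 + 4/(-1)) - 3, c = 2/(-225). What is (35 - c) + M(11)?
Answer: 5402/225 ≈ 24.009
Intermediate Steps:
c = -2/225 (c = 2*(-1/225) = -2/225 ≈ -0.0088889)
s = -15 (s = -8 + ((0 + 4/(-1)) - 3) = -8 + ((0 + 4*(-1)) - 3) = -8 + ((0 - 4) - 3) = -8 + (-4 - 3) = -8 - 7 = -15)
M(g) = -11 (M(g) = -6 + (⅓)*(-15) = -6 - 5 = -11)
(35 - c) + M(11) = (35 - 1*(-2/225)) - 11 = (35 + 2/225) - 11 = 7877/225 - 11 = 5402/225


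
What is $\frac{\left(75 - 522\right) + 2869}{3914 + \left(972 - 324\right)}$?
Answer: $\frac{1211}{2281} \approx 0.53091$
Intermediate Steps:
$\frac{\left(75 - 522\right) + 2869}{3914 + \left(972 - 324\right)} = \frac{-447 + 2869}{3914 + 648} = \frac{2422}{4562} = 2422 \cdot \frac{1}{4562} = \frac{1211}{2281}$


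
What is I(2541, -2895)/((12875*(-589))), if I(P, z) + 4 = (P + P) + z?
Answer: -2183/7583375 ≈ -0.00028787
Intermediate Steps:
I(P, z) = -4 + z + 2*P (I(P, z) = -4 + ((P + P) + z) = -4 + (2*P + z) = -4 + (z + 2*P) = -4 + z + 2*P)
I(2541, -2895)/((12875*(-589))) = (-4 - 2895 + 2*2541)/((12875*(-589))) = (-4 - 2895 + 5082)/(-7583375) = 2183*(-1/7583375) = -2183/7583375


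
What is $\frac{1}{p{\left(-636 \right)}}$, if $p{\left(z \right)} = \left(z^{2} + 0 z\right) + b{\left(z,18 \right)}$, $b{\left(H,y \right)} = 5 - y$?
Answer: $\frac{1}{404483} \approx 2.4723 \cdot 10^{-6}$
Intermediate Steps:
$p{\left(z \right)} = -13 + z^{2}$ ($p{\left(z \right)} = \left(z^{2} + 0 z\right) + \left(5 - 18\right) = \left(z^{2} + 0\right) + \left(5 - 18\right) = z^{2} - 13 = -13 + z^{2}$)
$\frac{1}{p{\left(-636 \right)}} = \frac{1}{-13 + \left(-636\right)^{2}} = \frac{1}{-13 + 404496} = \frac{1}{404483}$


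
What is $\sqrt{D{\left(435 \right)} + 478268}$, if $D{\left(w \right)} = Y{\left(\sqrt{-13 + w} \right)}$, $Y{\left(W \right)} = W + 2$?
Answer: $\sqrt{478270 + \sqrt{422}} \approx 691.59$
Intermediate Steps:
$Y{\left(W \right)} = 2 + W$
$D{\left(w \right)} = 2 + \sqrt{-13 + w}$
$\sqrt{D{\left(435 \right)} + 478268} = \sqrt{\left(2 + \sqrt{-13 + 435}\right) + 478268} = \sqrt{\left(2 + \sqrt{422}\right) + 478268} = \sqrt{478270 + \sqrt{422}}$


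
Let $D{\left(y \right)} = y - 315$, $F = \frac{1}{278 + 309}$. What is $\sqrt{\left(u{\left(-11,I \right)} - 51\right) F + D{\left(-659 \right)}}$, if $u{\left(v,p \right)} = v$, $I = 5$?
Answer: $\frac{10 i \sqrt{3356466}}{587} \approx 31.211 i$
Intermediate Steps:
$F = \frac{1}{587} \approx 0.0017036$
$D{\left(y \right)} = -315 + y$ ($D{\left(y \right)} = y - 315 = -315 + y$)
$\sqrt{\left(u{\left(-11,I \right)} - 51\right) F + D{\left(-659 \right)}} = \sqrt{\left(-11 - 51\right) \frac{1}{587} - 974} = \sqrt{\left(-62\right) \frac{1}{587} - 974} = \sqrt{- \frac{62}{587} - 974} = \sqrt{- \frac{571800}{587}} = \frac{10 i \sqrt{3356466}}{587}$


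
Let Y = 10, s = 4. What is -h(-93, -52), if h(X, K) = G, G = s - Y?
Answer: 6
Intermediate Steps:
G = -6 (G = 4 - 1*10 = 4 - 10 = -6)
h(X, K) = -6
-h(-93, -52) = -1*(-6) = 6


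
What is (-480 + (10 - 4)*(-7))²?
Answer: 272484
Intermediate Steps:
(-480 + (10 - 4)*(-7))² = (-480 + 6*(-7))² = (-480 - 42)² = (-522)² = 272484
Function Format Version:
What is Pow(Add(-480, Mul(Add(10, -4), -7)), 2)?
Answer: 272484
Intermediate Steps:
Pow(Add(-480, Mul(Add(10, -4), -7)), 2) = Pow(Add(-480, Mul(6, -7)), 2) = Pow(Add(-480, -42), 2) = Pow(-522, 2) = 272484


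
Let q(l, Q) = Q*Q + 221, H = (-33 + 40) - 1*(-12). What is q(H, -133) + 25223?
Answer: 43133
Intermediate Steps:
H = 19 (H = 7 + 12 = 19)
q(l, Q) = 221 + Q² (q(l, Q) = Q² + 221 = 221 + Q²)
q(H, -133) + 25223 = (221 + (-133)²) + 25223 = (221 + 17689) + 25223 = 17910 + 25223 = 43133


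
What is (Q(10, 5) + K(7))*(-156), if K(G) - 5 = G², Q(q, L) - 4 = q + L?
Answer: -11388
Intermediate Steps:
Q(q, L) = 4 + L + q (Q(q, L) = 4 + (q + L) = 4 + (L + q) = 4 + L + q)
K(G) = 5 + G²
(Q(10, 5) + K(7))*(-156) = ((4 + 5 + 10) + (5 + 7²))*(-156) = (19 + (5 + 49))*(-156) = (19 + 54)*(-156) = 73*(-156) = -11388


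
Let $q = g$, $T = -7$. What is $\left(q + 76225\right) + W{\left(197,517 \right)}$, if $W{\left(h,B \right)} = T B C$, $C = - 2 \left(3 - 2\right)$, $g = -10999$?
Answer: $72464$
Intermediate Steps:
$q = -10999$
$C = -2$ ($C = \left(-2\right) 1 = -2$)
$W{\left(h,B \right)} = 14 B$ ($W{\left(h,B \right)} = - 7 B \left(-2\right) = 14 B$)
$\left(q + 76225\right) + W{\left(197,517 \right)} = \left(-10999 + 76225\right) + 14 \cdot 517 = 65226 + 7238 = 72464$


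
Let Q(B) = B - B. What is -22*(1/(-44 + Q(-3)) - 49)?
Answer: 2157/2 ≈ 1078.5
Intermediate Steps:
Q(B) = 0
-22*(1/(-44 + Q(-3)) - 49) = -22*(1/(-44 + 0) - 49) = -22*(1/(-44) - 49) = -22*(-1/44 - 49) = -22*(-2157/44) = 2157/2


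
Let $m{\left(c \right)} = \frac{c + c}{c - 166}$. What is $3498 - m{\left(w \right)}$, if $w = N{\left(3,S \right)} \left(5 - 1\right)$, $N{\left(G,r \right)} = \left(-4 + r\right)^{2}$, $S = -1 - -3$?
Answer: $\frac{262366}{75} \approx 3498.2$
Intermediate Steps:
$S = 2$ ($S = -1 + 3 = 2$)
$w = 16$ ($w = \left(-4 + 2\right)^{2} \left(5 - 1\right) = \left(-2\right)^{2} \cdot 4 = 4 \cdot 4 = 16$)
$m{\left(c \right)} = \frac{2 c}{-166 + c}$
$3498 - m{\left(w \right)} = 3498 - 2 \cdot 16 \frac{1}{-166 + 16} = 3498 - 2 \cdot 16 \frac{1}{-150} = 3498 - 2 \cdot 16 \left(- \frac{1}{150}\right) = 3498 - - \frac{16}{75} = 3498 + \frac{16}{75} = \frac{262366}{75}$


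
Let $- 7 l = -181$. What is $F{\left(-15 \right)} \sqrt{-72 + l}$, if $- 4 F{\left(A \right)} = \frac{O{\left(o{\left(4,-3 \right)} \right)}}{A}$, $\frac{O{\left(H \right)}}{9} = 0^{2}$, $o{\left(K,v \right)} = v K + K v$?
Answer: $0$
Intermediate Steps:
$o{\left(K,v \right)} = 2 K v$ ($o{\left(K,v \right)} = K v + K v = 2 K v$)
$l = \frac{181}{7}$ ($l = \left(- \frac{1}{7}\right) \left(-181\right) = \frac{181}{7} \approx 25.857$)
$O{\left(H \right)} = 0$ ($O{\left(H \right)} = 9 \cdot 0^{2} = 9 \cdot 0 = 0$)
$F{\left(A \right)} = 0$ ($F{\left(A \right)} = - \frac{0 \frac{1}{A}}{4} = \left(- \frac{1}{4}\right) 0 = 0$)
$F{\left(-15 \right)} \sqrt{-72 + l} = 0 \sqrt{-72 + \frac{181}{7}} = 0 \sqrt{- \frac{323}{7}} = 0 \frac{i \sqrt{2261}}{7} = 0$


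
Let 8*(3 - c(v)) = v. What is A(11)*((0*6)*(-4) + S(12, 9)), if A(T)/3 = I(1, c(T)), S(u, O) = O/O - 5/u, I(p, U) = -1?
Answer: -7/4 ≈ -1.7500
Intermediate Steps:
c(v) = 3 - v/8
S(u, O) = 1 - 5/u
A(T) = -3 (A(T) = 3*(-1) = -3)
A(11)*((0*6)*(-4) + S(12, 9)) = -3*((0*6)*(-4) + (-5 + 12)/12) = -3*(0*(-4) + (1/12)*7) = -3*(0 + 7/12) = -3*7/12 = -7/4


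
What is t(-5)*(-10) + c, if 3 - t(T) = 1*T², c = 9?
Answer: 229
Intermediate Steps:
t(T) = 3 - T²
t(-5)*(-10) + c = (3 - 1*(-5)²)*(-10) + 9 = (3 - 1*25)*(-10) + 9 = (3 - 25)*(-10) + 9 = -22*(-10) + 9 = 220 + 9 = 229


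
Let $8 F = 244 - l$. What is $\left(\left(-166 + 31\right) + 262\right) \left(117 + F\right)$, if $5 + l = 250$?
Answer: $\frac{118745}{8} \approx 14843.0$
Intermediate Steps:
$l = 245$ ($l = -5 + 250 = 245$)
$F = - \frac{1}{8}$ ($F = \frac{244 - 245}{8} = \frac{1}{8} \left(-1\right) = - \frac{1}{8} \approx -0.125$)
$\left(\left(-166 + 31\right) + 262\right) \left(117 + F\right) = \left(\left(-166 + 31\right) + 262\right) \left(117 - \frac{1}{8}\right) = \left(-135 + 262\right) \frac{935}{8} = 127 \cdot \frac{935}{8} = \frac{118745}{8}$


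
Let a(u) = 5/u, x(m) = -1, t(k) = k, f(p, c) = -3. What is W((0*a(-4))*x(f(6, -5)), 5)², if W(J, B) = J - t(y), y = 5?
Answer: 25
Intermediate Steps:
W(J, B) = -5 + J (W(J, B) = J - 1*5 = J - 5 = -5 + J)
W((0*a(-4))*x(f(6, -5)), 5)² = (-5 + (0*(5/(-4)))*(-1))² = (-5 + (0*(5*(-¼)))*(-1))² = (-5 + (0*(-5/4))*(-1))² = (-5 + 0*(-1))² = (-5 + 0)² = (-5)² = 25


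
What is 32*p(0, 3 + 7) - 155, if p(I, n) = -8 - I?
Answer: -411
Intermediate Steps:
32*p(0, 3 + 7) - 155 = 32*(-8 - 1*0) - 155 = 32*(-8 + 0) - 155 = 32*(-8) - 155 = -256 - 155 = -411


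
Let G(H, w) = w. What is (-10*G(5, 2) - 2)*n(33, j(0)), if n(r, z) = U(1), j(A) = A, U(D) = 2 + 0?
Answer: -44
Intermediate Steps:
U(D) = 2
n(r, z) = 2
(-10*G(5, 2) - 2)*n(33, j(0)) = (-10*2 - 2)*2 = (-20 - 2)*2 = -22*2 = -44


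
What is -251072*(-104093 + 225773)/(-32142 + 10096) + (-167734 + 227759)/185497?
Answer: 2833508235034135/2044733431 ≈ 1.3858e+6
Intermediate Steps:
-251072*(-104093 + 225773)/(-32142 + 10096) + (-167734 + 227759)/185497 = -251072/((-22046/121680)) + 60025*(1/185497) = -251072/((-22046*1/121680)) + 60025/185497 = -251072/(-11023/60840) + 60025/185497 = -251072*(-60840/11023) + 60025/185497 = 15275220480/11023 + 60025/185497 = 2833508235034135/2044733431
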